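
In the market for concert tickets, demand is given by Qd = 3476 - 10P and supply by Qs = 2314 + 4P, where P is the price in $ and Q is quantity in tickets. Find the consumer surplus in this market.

Consumer surplus = 350065.8

At equilibrium Qd = Qs, so 3476 - 10P = 2314 + 4P; collecting terms, 1162 = 14P and P* = 83.
From the demand curve, Q* = 3476 - 10(83) = 2646.
Demand choke price (Qd = 0): P = 3476/10 = 347.6. Consumer surplus = ½ × (347.6 - 83) × 2646 = 350065.8.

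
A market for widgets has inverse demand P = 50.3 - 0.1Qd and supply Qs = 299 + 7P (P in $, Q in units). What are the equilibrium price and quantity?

P* = 12, Q* = 383

Inverting to quantity form: Qd = 503 - 10P.
Set Qd = Qs: 503 - 10P = 299 + 7P, so 204 = 17P and P* = 12.
From the demand curve, Q* = 503 - 10(12) = 383.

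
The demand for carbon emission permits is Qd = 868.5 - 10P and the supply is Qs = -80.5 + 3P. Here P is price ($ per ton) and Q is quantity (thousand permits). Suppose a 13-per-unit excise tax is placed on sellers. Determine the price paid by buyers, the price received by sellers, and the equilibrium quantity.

P_b = 76, P_s = 63, Q = 108.5

Sellers keep P_s = P_b - 13 per unit, so supply in terms of the buyer price is Qs = -119.5 + 3P_b.
Market clearing requires 868.5 - 10P_b = -119.5 + 3P_b; hence 988 = 13P_b and P_b = 76.
So P_s = 63 and the quantity traded is Q = 868.5 - 10(76) = 108.5.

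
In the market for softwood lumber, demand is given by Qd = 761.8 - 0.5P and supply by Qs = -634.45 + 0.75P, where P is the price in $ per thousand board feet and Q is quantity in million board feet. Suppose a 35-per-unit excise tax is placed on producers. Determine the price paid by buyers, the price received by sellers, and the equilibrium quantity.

The tax drives a wedge P_b - P_s = 35. Substituting P_s = P_b - 35 into supply: Qs = -660.7 + 0.75P_b.
Equate demand and the shifted supply: 761.8 - 0.5P_b = -660.7 + 0.75P_b, giving 1.25P_b = 1422.5, so P_b = 1138.
Then P_s = 1138 - 35 = 1103 and Q = 761.8 - 0.5(1138) = 192.8.

P_b = 1138, P_s = 1103, Q = 192.8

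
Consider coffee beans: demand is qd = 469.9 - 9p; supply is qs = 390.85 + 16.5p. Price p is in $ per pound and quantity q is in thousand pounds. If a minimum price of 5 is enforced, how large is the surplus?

Evaluating both curves at the floor price 5 gives qd = 424.9, qs = 473.35.
Surplus = qs - qd = 473.35 - 424.9 = 48.45.

Surplus = 48.45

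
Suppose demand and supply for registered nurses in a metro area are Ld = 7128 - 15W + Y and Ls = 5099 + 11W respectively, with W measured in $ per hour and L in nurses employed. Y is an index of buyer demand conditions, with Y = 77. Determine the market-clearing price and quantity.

W* = 81, L* = 5990

With Y = 77, demand is Ld = 7205 - 15W.
The market clears where 7205 - 15W = 5099 + 11W. Rearranging, 26W = 2106, hence W* = 81.
Substitute back: L* = 7205 - 15(81) = 5990.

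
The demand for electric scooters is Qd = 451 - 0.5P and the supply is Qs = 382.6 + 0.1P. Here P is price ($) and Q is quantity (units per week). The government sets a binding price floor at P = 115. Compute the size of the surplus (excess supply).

At P = 115: Qd = 393.5 and Qs = 394.1.
Surplus = Qs - Qd = 394.1 - 393.5 = 0.6.

Surplus = 0.6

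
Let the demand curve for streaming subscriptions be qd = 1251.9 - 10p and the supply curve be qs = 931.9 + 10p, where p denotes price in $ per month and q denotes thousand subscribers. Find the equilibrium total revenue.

Total revenue = 17470.4

The market clears where 1251.9 - 10p = 931.9 + 10p. Rearranging, 20p = 320, hence p* = 16.
Plugging p* into demand: q* = 1251.9 - 10(16) = 1091.9.
Total revenue = p* × q* = 16 × 1091.9 = 17470.4.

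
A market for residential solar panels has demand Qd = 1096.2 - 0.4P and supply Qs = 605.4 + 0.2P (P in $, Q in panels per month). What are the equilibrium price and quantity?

At equilibrium Qd = Qs, so 1096.2 - 0.4P = 605.4 + 0.2P; collecting terms, 490.8 = 0.6P and P* = 818.
Substitute back: Q* = 1096.2 - 0.4(818) = 769.

P* = 818, Q* = 769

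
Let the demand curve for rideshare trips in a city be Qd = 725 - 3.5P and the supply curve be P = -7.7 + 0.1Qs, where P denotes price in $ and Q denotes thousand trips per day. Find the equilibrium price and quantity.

Inverting to quantity form: Qs = 77 + 10P.
At equilibrium Qd = Qs, so 725 - 3.5P = 77 + 10P; collecting terms, 648 = 13.5P and P* = 48.
Then Q* = 725 - 3.5(48) = 557.

P* = 48, Q* = 557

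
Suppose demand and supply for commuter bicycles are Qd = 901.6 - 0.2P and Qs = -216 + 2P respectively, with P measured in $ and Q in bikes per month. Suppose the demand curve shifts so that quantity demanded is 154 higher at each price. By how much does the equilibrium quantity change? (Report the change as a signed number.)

Set Qd = Qs: 901.6 - 0.2P = -216 + 2P, so 1117.6 = 2.2P and P* = 508.
Substitute back: Q* = 901.6 - 0.2(508) = 800.
After the shift, demand is Qd = 1055.6 - 0.2P.
The new intersection has 1271.6 = 2.2P, i.e. P = 578, Q = 940.
ΔQ = 940 - 800 = 140.

ΔQ = 140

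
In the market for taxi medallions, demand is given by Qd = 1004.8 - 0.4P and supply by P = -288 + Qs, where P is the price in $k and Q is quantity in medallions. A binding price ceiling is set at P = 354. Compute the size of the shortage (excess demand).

Inverting to quantity form: Qs = 288 + P.
At P = 354: Qd = 863.2 and Qs = 642.
Shortage = Qd - Qs = 863.2 - 642 = 221.2.

Shortage = 221.2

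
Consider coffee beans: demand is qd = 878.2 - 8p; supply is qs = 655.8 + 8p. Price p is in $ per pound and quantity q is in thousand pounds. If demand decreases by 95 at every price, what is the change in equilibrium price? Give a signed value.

Δp = -5.9375

At equilibrium qd = qs, so 878.2 - 8p = 655.8 + 8p; collecting terms, 222.4 = 16p and p* = 13.9.
Then q* = 878.2 - 8(13.9) = 767.
After the shift, demand is qd = 783.2 - 8p.
New equilibrium: 127.4 = 16p, so p = 7.9625 and q = 719.5.
Δp = 7.9625 - 13.9 = -5.9375.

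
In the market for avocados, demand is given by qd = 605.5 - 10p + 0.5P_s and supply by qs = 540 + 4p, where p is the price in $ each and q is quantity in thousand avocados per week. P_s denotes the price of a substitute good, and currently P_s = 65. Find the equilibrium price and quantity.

p* = 7, q* = 568

With P_s = 65, demand is qd = 638 - 10p.
Set qd = qs: 638 - 10p = 540 + 4p, so 98 = 14p and p* = 7.
Plugging p* into demand: q* = 638 - 10(7) = 568.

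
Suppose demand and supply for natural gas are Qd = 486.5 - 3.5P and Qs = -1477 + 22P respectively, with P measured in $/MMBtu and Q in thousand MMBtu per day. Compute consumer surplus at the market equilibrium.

Set Qd = Qs: 486.5 - 3.5P = -1477 + 22P, so 1963.5 = 25.5P and P* = 77.
Then Q* = 486.5 - 3.5(77) = 217.
Demand choke price (Qd = 0): P = 486.5/3.5 = 139. Consumer surplus = ½ × (139 - 77) × 217 = 6727.

Consumer surplus = 6727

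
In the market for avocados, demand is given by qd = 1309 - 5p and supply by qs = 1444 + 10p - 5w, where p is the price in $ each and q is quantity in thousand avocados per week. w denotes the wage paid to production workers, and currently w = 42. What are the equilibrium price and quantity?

With w = 42, supply is qs = 1234 + 10p.
At equilibrium qd = qs, so 1309 - 5p = 1234 + 10p; collecting terms, 75 = 15p and p* = 5.
Then q* = 1309 - 5(5) = 1284.

p* = 5, q* = 1284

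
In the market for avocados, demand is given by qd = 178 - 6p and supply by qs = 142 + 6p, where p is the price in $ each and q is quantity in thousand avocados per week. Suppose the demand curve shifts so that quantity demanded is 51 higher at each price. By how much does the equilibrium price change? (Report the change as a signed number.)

The market clears where 178 - 6p = 142 + 6p. Rearranging, 12p = 36, hence p* = 3.
Substitute back: q* = 178 - 6(3) = 160.
After the shift, demand is qd = 229 - 6p.
Re-solving, 12p = 87 gives p = 7.25 and q = 185.5.
Δp = 7.25 - 3 = 4.25.

Δp = 4.25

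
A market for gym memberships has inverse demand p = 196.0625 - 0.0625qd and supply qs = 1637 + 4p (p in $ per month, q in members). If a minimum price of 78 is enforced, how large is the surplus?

Surplus = 60

In direct form, qd = 3137 - 16p.
With p fixed at 78, quantity demanded is 1889 and quantity supplied is 1949.
Surplus = qs - qd = 1949 - 1889 = 60.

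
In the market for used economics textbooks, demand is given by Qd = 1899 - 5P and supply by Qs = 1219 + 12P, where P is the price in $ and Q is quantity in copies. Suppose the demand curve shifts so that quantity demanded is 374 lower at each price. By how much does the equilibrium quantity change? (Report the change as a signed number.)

Equating demand and supply, 1899 - 5P = 1219 + 12P gives 17P = 680, so P* = 40.
Substitute back: Q* = 1899 - 5(40) = 1699.
After the shift, demand is Qd = 1525 - 5P.
New equilibrium: 306 = 17P, so P = 18 and Q = 1435.
ΔQ = 1435 - 1699 = -264.

ΔQ = -264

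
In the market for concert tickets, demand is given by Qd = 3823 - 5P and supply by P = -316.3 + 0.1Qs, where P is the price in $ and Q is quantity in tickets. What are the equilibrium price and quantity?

Solving each curve for Q: Qs = 3163 + 10P.
Equating demand and supply, 3823 - 5P = 3163 + 10P gives 15P = 660, so P* = 44.
Then Q* = 3823 - 5(44) = 3603.

P* = 44, Q* = 3603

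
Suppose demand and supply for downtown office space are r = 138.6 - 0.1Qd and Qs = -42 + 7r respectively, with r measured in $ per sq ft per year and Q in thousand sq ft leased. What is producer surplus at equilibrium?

Inverting to quantity form: Qd = 1386 - 10r.
Equating demand and supply, 1386 - 10r = -42 + 7r gives 17r = 1428, so r* = 84.
Then Q* = 1386 - 10(84) = 546.
Supply choke price (Qs = 0): r = 6. Producer surplus = ½ × (84 - 6) × 546 = 21294.

Producer surplus = 21294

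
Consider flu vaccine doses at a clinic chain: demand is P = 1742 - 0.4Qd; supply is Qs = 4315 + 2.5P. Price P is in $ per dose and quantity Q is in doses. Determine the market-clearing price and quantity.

Inverting to quantity form: Qd = 4355 - 2.5P.
At equilibrium Qd = Qs, so 4355 - 2.5P = 4315 + 2.5P; collecting terms, 40 = 5P and P* = 8.
Substitute back: Q* = 4355 - 2.5(8) = 4335.

P* = 8, Q* = 4335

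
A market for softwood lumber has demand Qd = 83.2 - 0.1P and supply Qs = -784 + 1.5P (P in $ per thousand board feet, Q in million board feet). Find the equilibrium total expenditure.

Total expenditure = 15718

At equilibrium Qd = Qs, so 83.2 - 0.1P = -784 + 1.5P; collecting terms, 867.2 = 1.6P and P* = 542.
Plugging P* into demand: Q* = 83.2 - 0.1(542) = 29.
Total expenditure = P* × Q* = 542 × 29 = 15718.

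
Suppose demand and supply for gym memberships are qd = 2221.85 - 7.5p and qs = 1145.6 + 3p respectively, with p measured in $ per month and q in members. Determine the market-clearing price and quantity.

p* = 102.5, q* = 1453.1

The market clears where 2221.85 - 7.5p = 1145.6 + 3p. Rearranging, 10.5p = 1076.25, hence p* = 102.5.
Substitute back: q* = 2221.85 - 7.5(102.5) = 1453.1.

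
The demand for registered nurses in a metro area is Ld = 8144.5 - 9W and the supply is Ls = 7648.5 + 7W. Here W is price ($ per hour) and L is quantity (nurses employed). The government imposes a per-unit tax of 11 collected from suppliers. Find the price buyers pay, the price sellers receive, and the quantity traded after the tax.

W_b = 35.8125, W_s = 24.8125, L = 7822.1875

With a tax of 11 on suppliers, they supply based on the net price W_s = W_b - 11, so Ls = 7571.5 + 7W_b.
Set Ld = Ls: 8144.5 - 9W_b = 7571.5 + 7W_b, so 573 = 16W_b and W_b = 35.8125.
Then W_s = 35.8125 - 11 = 24.8125 and L = 8144.5 - 9(35.8125) = 7822.1875.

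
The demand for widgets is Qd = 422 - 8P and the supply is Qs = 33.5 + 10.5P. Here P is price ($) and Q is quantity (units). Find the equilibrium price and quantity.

At equilibrium Qd = Qs, so 422 - 8P = 33.5 + 10.5P; collecting terms, 388.5 = 18.5P and P* = 21.
Then Q* = 422 - 8(21) = 254.

P* = 21, Q* = 254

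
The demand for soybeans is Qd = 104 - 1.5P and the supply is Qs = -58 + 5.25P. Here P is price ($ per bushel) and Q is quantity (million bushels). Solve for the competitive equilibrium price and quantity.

P* = 24, Q* = 68

Set Qd = Qs: 104 - 1.5P = -58 + 5.25P, so 162 = 6.75P and P* = 24.
From the demand curve, Q* = 104 - 1.5(24) = 68.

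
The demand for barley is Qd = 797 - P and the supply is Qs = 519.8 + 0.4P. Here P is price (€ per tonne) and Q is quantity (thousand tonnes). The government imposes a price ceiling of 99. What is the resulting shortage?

With P fixed at 99, quantity demanded is 698 and quantity supplied is 559.4.
Shortage = Qd - Qs = 698 - 559.4 = 138.6.

Shortage = 138.6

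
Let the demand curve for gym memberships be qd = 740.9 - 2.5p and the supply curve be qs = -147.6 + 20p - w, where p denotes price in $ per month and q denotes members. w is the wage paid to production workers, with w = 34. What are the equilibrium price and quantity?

With w = 34, supply is qs = -181.6 + 20p.
At equilibrium qd = qs, so 740.9 - 2.5p = -181.6 + 20p; collecting terms, 922.5 = 22.5p and p* = 41.
From the demand curve, q* = 740.9 - 2.5(41) = 638.4.

p* = 41, q* = 638.4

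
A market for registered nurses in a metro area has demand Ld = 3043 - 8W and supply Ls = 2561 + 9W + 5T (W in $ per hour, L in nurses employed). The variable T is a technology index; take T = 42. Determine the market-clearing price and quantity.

W* = 16, L* = 2915

With T = 42, supply is Ls = 2771 + 9W.
Equating demand and supply, 3043 - 8W = 2771 + 9W gives 17W = 272, so W* = 16.
Plugging W* into demand: L* = 3043 - 8(16) = 2915.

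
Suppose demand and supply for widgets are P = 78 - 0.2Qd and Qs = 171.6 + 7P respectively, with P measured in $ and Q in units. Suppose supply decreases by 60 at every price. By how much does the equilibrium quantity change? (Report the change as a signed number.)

Solving each curve for Q: Qd = 390 - 5P.
At equilibrium Qd = Qs, so 390 - 5P = 171.6 + 7P; collecting terms, 218.4 = 12P and P* = 18.2.
Then Q* = 390 - 5(18.2) = 299.
After the shift, supply is Qs = 111.6 + 7P.
Re-solving, 12P = 278.4 gives P = 23.2 and Q = 274.
ΔQ = 274 - 299 = -25.

ΔQ = -25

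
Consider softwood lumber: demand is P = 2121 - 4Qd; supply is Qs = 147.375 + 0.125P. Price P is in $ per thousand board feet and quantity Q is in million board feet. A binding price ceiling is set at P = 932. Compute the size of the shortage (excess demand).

Inverting to quantity form: Qd = 530.25 - 0.25P.
With P fixed at 932, quantity demanded is 297.25 and quantity supplied is 263.875.
Shortage = Qd - Qs = 297.25 - 263.875 = 33.375.

Shortage = 33.375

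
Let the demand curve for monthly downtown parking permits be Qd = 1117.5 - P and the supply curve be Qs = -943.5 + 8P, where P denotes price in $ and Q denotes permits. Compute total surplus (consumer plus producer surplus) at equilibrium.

Total surplus = 444055.640625

Set Qd = Qs: 1117.5 - P = -943.5 + 8P, so 2061 = 9P and P* = 229.
Then Q* = 1117.5 - 229 = 888.5.
Demand choke price = 1117.5; supply choke price = 117.9375. CS = ½(1117.5 - 229)(888.5) = 394716.125; PS = ½(229 - 117.9375)(888.5) = 49339.515625. Total surplus = 444055.640625.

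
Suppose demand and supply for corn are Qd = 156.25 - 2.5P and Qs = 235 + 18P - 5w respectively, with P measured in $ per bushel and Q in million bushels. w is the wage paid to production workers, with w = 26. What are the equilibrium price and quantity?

With w = 26, supply is Qs = 105 + 18P.
At equilibrium Qd = Qs, so 156.25 - 2.5P = 105 + 18P; collecting terms, 51.25 = 20.5P and P* = 2.5.
From the demand curve, Q* = 156.25 - 2.5(2.5) = 150.

P* = 2.5, Q* = 150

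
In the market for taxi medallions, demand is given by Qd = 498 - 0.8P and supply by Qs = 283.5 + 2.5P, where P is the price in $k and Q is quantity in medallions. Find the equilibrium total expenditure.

The market clears where 498 - 0.8P = 283.5 + 2.5P. Rearranging, 3.3P = 214.5, hence P* = 65.
Then Q* = 498 - 0.8(65) = 446.
Total expenditure = P* × Q* = 65 × 446 = 28990.

Total expenditure = 28990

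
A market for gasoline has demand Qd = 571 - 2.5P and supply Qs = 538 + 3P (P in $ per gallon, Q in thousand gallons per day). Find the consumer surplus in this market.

At equilibrium Qd = Qs, so 571 - 2.5P = 538 + 3P; collecting terms, 33 = 5.5P and P* = 6.
Plugging P* into demand: Q* = 571 - 2.5(6) = 556.
Demand choke price (Qd = 0): P = 571/2.5 = 228.4. Consumer surplus = ½ × (228.4 - 6) × 556 = 61827.2.

Consumer surplus = 61827.2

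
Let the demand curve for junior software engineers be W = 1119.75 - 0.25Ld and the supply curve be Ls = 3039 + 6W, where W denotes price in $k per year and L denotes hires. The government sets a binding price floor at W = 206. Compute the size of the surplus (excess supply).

Rewriting in direct form: Ld = 4479 - 4W.
Evaluating both curves at the floor price 206 gives Ld = 3655, Ls = 4275.
Surplus = Ls - Ld = 4275 - 3655 = 620.

Surplus = 620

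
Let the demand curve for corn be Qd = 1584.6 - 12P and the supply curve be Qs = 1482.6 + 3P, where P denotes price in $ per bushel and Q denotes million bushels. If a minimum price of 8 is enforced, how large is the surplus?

Surplus = 18

Evaluating both curves at the floor price 8 gives Qd = 1488.6, Qs = 1506.6.
Surplus = Qs - Qd = 1506.6 - 1488.6 = 18.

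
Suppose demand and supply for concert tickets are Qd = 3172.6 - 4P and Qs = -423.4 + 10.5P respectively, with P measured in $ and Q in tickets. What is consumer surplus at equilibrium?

Consumer surplus = 594377.045

At equilibrium Qd = Qs, so 3172.6 - 4P = -423.4 + 10.5P; collecting terms, 3596 = 14.5P and P* = 248.
Plugging P* into demand: Q* = 3172.6 - 4(248) = 2180.6.
Demand choke price (Qd = 0): P = 3172.6/4 = 793.15. Consumer surplus = ½ × (793.15 - 248) × 2180.6 = 594377.045.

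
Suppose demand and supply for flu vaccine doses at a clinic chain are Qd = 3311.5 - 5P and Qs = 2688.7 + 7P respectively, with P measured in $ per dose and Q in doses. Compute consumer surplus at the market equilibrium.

Equating demand and supply, 3311.5 - 5P = 2688.7 + 7P gives 12P = 622.8, so P* = 51.9.
Plugging P* into demand: Q* = 3311.5 - 5(51.9) = 3052.
Demand choke price (Qd = 0): P = 3311.5/5 = 662.3. Consumer surplus = ½ × (662.3 - 51.9) × 3052 = 931470.4.

Consumer surplus = 931470.4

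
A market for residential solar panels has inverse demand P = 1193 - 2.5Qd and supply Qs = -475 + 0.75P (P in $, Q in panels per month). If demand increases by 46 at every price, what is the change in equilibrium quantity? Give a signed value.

Inverting to quantity form: Qd = 477.2 - 0.4P.
Equating demand and supply, 477.2 - 0.4P = -475 + 0.75P gives 1.15P = 952.2, so P* = 828.
From the demand curve, Q* = 477.2 - 0.4(828) = 146.
After the shift, demand is Qd = 523.2 - 0.4P.
Re-solving, 1.15P = 998.2 gives P = 868 and Q = 176.
ΔQ = 176 - 146 = 30.

ΔQ = 30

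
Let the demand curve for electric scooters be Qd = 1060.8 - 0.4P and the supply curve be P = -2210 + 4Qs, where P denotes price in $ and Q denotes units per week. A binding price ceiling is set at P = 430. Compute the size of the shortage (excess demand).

Shortage = 228.8

Solving each curve for Q: Qs = 552.5 + 0.25P.
Evaluating both curves at the ceiling price 430 gives Qd = 888.8, Qs = 660.
Shortage = Qd - Qs = 888.8 - 660 = 228.8.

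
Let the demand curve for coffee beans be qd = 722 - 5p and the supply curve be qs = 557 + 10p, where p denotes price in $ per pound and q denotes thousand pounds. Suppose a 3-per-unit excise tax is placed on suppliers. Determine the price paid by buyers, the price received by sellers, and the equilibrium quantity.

p_b = 13, p_s = 10, q = 657

Suppliers keep p_s = p_b - 3 per unit, so supply in terms of the buyer price is qs = 527 + 10p_b.
Market clearing requires 722 - 5p_b = 527 + 10p_b; hence 195 = 15p_b and p_b = 13.
So p_s = 10 and the quantity traded is q = 722 - 5(13) = 657.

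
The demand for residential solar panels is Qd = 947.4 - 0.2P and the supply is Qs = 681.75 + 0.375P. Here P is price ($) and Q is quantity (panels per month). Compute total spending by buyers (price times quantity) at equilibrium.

The market clears where 947.4 - 0.2P = 681.75 + 0.375P. Rearranging, 0.575P = 265.65, hence P* = 462.
Plugging P* into demand: Q* = 947.4 - 0.2(462) = 855.
Total spending by buyers = P* × Q* = 462 × 855 = 395010.

Total spending by buyers = 395010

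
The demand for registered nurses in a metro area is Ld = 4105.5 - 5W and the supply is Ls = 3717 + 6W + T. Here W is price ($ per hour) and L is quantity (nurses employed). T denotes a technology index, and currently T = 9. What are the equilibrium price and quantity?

W* = 34.5, L* = 3933

With T = 9, supply is Ls = 3726 + 6W.
The market clears where 4105.5 - 5W = 3726 + 6W. Rearranging, 11W = 379.5, hence W* = 34.5.
Plugging W* into demand: L* = 4105.5 - 5(34.5) = 3933.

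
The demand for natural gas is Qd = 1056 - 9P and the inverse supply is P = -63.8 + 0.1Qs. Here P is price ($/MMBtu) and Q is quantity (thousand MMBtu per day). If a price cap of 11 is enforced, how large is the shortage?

Rewriting in direct form: Qs = 638 + 10P.
Evaluating both curves at the ceiling price 11 gives Qd = 957, Qs = 748.
Shortage = Qd - Qs = 957 - 748 = 209.

Shortage = 209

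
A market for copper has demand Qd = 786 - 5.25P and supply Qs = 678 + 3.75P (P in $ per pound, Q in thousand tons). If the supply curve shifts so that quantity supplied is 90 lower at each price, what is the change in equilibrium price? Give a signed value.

ΔP = 10

Set Qd = Qs: 786 - 5.25P = 678 + 3.75P, so 108 = 9P and P* = 12.
Then Q* = 786 - 5.25(12) = 723.
After the shift, supply is Qs = 588 + 3.75P.
New equilibrium: 198 = 9P, so P = 22 and Q = 670.5.
ΔP = 22 - 12 = 10.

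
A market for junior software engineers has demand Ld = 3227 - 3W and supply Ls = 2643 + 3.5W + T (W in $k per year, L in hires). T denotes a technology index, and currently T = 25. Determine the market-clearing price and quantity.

W* = 86, L* = 2969

With T = 25, supply is Ls = 2668 + 3.5W.
At equilibrium Ld = Ls, so 3227 - 3W = 2668 + 3.5W; collecting terms, 559 = 6.5W and W* = 86.
Substitute back: L* = 3227 - 3(86) = 2969.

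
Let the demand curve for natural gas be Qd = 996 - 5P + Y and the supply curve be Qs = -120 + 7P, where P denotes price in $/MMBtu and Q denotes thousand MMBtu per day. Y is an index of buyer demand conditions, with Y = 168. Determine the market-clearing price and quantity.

P* = 107, Q* = 629

With Y = 168, demand is Qd = 1164 - 5P.
The market clears where 1164 - 5P = -120 + 7P. Rearranging, 12P = 1284, hence P* = 107.
Substitute back: Q* = 1164 - 5(107) = 629.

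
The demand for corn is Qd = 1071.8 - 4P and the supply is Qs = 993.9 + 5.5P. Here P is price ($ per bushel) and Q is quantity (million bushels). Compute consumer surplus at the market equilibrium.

The market clears where 1071.8 - 4P = 993.9 + 5.5P. Rearranging, 9.5P = 77.9, hence P* = 8.2.
Then Q* = 1071.8 - 4(8.2) = 1039.
Demand choke price (Qd = 0): P = 1071.8/4 = 267.95. Consumer surplus = ½ × (267.95 - 8.2) × 1039 = 134940.125.

Consumer surplus = 134940.125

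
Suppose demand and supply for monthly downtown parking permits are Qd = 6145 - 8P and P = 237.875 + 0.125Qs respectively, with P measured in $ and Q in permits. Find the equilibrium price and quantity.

In direct form, Qs = -1903 + 8P.
The market clears where 6145 - 8P = -1903 + 8P. Rearranging, 16P = 8048, hence P* = 503.
From the demand curve, Q* = 6145 - 8(503) = 2121.

P* = 503, Q* = 2121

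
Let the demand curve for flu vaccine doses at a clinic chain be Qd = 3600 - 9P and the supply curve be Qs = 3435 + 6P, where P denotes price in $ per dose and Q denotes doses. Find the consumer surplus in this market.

Equating demand and supply, 3600 - 9P = 3435 + 6P gives 15P = 165, so P* = 11.
From the demand curve, Q* = 3600 - 9(11) = 3501.
Demand choke price (Qd = 0): P = 3600/9 = 400. Consumer surplus = ½ × (400 - 11) × 3501 = 680944.5.

Consumer surplus = 680944.5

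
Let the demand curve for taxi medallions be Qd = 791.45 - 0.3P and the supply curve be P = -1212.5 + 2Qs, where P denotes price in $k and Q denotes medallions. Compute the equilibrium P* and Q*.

In direct form, Qs = 606.25 + 0.5P.
Equating demand and supply, 791.45 - 0.3P = 606.25 + 0.5P gives 0.8P = 185.2, so P* = 231.5.
Substitute back: Q* = 791.45 - 0.3(231.5) = 722.

P* = 231.5, Q* = 722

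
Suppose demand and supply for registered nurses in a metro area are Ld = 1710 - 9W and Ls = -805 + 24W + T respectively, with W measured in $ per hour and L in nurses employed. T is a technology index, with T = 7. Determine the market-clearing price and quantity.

With T = 7, supply is Ls = -798 + 24W.
At equilibrium Ld = Ls, so 1710 - 9W = -798 + 24W; collecting terms, 2508 = 33W and W* = 76.
From the demand curve, L* = 1710 - 9(76) = 1026.

W* = 76, L* = 1026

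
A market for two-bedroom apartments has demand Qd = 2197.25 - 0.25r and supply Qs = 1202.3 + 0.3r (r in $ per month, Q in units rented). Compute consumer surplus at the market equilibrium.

Equating demand and supply, 2197.25 - 0.25r = 1202.3 + 0.3r gives 0.55r = 994.95, so r* = 1809.
Then Q* = 2197.25 - 0.25(1809) = 1745.
Demand choke price (Qd = 0): r = 2197.25/0.25 = 8789. Consumer surplus = ½ × (8789 - 1809) × 1745 = 6090050.

Consumer surplus = 6090050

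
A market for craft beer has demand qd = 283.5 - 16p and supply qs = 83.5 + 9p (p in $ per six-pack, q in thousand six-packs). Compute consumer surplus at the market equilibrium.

Set qd = qs: 283.5 - 16p = 83.5 + 9p, so 200 = 25p and p* = 8.
From the demand curve, q* = 283.5 - 16(8) = 155.5.
Demand choke price (qd = 0): p = 283.5/16 = 17.71875. Consumer surplus = ½ × (17.71875 - 8) × 155.5 = 755.6328125.

Consumer surplus = 755.6328125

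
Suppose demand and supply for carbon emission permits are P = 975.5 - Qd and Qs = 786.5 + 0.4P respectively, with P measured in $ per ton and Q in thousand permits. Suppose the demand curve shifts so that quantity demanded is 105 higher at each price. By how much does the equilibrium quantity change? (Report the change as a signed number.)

ΔQ = 30

Inverting to quantity form: Qd = 975.5 - P.
At equilibrium Qd = Qs, so 975.5 - P = 786.5 + 0.4P; collecting terms, 189 = 1.4P and P* = 135.
From the demand curve, Q* = 975.5 - 135 = 840.5.
After the shift, demand is Qd = 1080.5 - P.
The new intersection has 294 = 1.4P, i.e. P = 210, Q = 870.5.
ΔQ = 870.5 - 840.5 = 30.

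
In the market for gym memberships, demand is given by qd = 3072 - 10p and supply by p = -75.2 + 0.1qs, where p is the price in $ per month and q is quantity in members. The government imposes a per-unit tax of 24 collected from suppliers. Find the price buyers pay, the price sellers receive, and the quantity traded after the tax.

p_b = 128, p_s = 104, q = 1792

Rewriting in direct form: qs = 752 + 10p.
Suppliers keep p_s = p_b - 24 per unit, so supply in terms of the buyer price is qs = 512 + 10p_b.
Set qd = qs: 3072 - 10p_b = 512 + 10p_b, so 2560 = 20p_b and p_b = 128.
So p_s = 104 and the quantity traded is q = 3072 - 10(128) = 1792.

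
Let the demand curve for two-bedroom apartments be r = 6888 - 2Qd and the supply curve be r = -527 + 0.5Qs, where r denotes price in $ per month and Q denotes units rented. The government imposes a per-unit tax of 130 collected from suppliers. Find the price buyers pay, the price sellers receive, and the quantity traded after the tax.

Inverting to quantity form: Qd = 3444 - 0.5r and Qs = 1054 + 2r.
With a tax of 130 on suppliers, they supply based on the net price r_s = r_b - 130, so Qs = 794 + 2r_b.
Equate demand and the shifted supply: 3444 - 0.5r_b = 794 + 2r_b, giving 2.5r_b = 2650, so r_b = 1060.
Then r_s = 1060 - 130 = 930 and Q = 3444 - 0.5(1060) = 2914.

r_b = 1060, r_s = 930, Q = 2914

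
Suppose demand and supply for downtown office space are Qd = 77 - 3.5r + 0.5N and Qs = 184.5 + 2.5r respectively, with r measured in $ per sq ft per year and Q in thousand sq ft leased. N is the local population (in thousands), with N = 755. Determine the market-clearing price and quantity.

With N = 755, demand is Qd = 454.5 - 3.5r.
At equilibrium Qd = Qs, so 454.5 - 3.5r = 184.5 + 2.5r; collecting terms, 270 = 6r and r* = 45.
Substitute back: Q* = 454.5 - 3.5(45) = 297.

r* = 45, Q* = 297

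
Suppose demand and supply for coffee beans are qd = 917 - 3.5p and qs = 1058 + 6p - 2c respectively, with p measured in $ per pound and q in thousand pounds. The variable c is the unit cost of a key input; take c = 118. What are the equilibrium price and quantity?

p* = 10, q* = 882

With c = 118, supply is qs = 822 + 6p.
Set qd = qs: 917 - 3.5p = 822 + 6p, so 95 = 9.5p and p* = 10.
From the demand curve, q* = 917 - 3.5(10) = 882.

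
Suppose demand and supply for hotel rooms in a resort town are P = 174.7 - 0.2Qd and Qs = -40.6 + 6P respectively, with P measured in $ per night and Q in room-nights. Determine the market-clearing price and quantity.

Solving each curve for Q: Qd = 873.5 - 5P.
Equating demand and supply, 873.5 - 5P = -40.6 + 6P gives 11P = 914.1, so P* = 83.1.
Substitute back: Q* = 873.5 - 5(83.1) = 458.

P* = 83.1, Q* = 458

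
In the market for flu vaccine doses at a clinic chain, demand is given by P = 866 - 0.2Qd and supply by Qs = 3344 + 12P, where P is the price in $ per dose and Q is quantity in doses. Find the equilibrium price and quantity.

In direct form, Qd = 4330 - 5P.
The market clears where 4330 - 5P = 3344 + 12P. Rearranging, 17P = 986, hence P* = 58.
Plugging P* into demand: Q* = 4330 - 5(58) = 4040.

P* = 58, Q* = 4040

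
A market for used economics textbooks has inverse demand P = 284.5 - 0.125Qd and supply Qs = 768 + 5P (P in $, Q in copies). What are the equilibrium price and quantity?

P* = 116, Q* = 1348

Inverting to quantity form: Qd = 2276 - 8P.
At equilibrium Qd = Qs, so 2276 - 8P = 768 + 5P; collecting terms, 1508 = 13P and P* = 116.
From the demand curve, Q* = 2276 - 8(116) = 1348.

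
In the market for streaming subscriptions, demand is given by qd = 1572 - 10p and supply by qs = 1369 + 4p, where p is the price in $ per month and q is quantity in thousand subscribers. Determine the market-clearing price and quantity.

Set qd = qs: 1572 - 10p = 1369 + 4p, so 203 = 14p and p* = 14.5.
Plugging p* into demand: q* = 1572 - 10(14.5) = 1427.

p* = 14.5, q* = 1427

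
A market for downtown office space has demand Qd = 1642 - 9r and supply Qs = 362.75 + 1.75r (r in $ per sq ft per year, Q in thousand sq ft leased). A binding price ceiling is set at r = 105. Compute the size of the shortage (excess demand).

Shortage = 150.5

Evaluating both curves at the ceiling price 105 gives Qd = 697, Qs = 546.5.
Shortage = Qd - Qs = 697 - 546.5 = 150.5.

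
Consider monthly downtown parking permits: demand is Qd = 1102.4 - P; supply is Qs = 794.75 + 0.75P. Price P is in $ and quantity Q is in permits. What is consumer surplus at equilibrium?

Consumer surplus = 429293.78

Set Qd = Qs: 1102.4 - P = 794.75 + 0.75P, so 307.65 = 1.75P and P* = 175.8.
Then Q* = 1102.4 - 175.8 = 926.6.
Demand choke price (Qd = 0): P = 1102.4. Consumer surplus = ½ × (1102.4 - 175.8) × 926.6 = 429293.78.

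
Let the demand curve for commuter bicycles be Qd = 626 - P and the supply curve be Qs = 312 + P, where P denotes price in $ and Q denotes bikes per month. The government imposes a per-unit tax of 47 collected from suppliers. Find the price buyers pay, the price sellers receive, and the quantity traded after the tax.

P_b = 180.5, P_s = 133.5, Q = 445.5

The tax drives a wedge P_b - P_s = 47. Substituting P_s = P_b - 47 into supply: Qs = 265 + P_b.
Equate demand and the shifted supply: 626 - P_b = 265 + P_b, giving 2P_b = 361, so P_b = 180.5.
So P_s = 133.5 and the quantity traded is Q = 626 - 180.5 = 445.5.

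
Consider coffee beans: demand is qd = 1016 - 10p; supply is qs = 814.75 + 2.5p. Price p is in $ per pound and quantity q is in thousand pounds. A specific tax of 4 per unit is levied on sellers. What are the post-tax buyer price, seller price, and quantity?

The tax drives a wedge p_b - p_s = 4. Substituting p_s = p_b - 4 into supply: qs = 804.75 + 2.5p_b.
Set qd = qs: 1016 - 10p_b = 804.75 + 2.5p_b, so 211.25 = 12.5p_b and p_b = 16.9.
So p_s = 12.9 and the quantity traded is q = 1016 - 10(16.9) = 847.

p_b = 16.9, p_s = 12.9, q = 847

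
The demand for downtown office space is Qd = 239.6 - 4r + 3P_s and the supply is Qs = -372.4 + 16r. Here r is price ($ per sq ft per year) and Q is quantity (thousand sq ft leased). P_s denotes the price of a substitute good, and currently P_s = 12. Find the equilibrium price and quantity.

With P_s = 12, demand is Qd = 275.6 - 4r.
At equilibrium Qd = Qs, so 275.6 - 4r = -372.4 + 16r; collecting terms, 648 = 20r and r* = 32.4.
Then Q* = 275.6 - 4(32.4) = 146.

r* = 32.4, Q* = 146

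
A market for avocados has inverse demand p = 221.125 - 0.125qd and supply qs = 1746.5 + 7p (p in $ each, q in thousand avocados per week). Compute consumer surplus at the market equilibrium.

Rewriting in direct form: qd = 1769 - 8p.
Equating demand and supply, 1769 - 8p = 1746.5 + 7p gives 15p = 22.5, so p* = 1.5.
Plugging p* into demand: q* = 1769 - 8(1.5) = 1757.
Demand choke price (qd = 0): p = 1769/8 = 221.125. Consumer surplus = ½ × (221.125 - 1.5) × 1757 = 192940.5625.

Consumer surplus = 192940.5625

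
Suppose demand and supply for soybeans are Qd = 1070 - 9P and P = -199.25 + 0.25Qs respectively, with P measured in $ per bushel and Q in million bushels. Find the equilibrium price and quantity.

Rewriting in direct form: Qs = 797 + 4P.
At equilibrium Qd = Qs, so 1070 - 9P = 797 + 4P; collecting terms, 273 = 13P and P* = 21.
Then Q* = 1070 - 9(21) = 881.

P* = 21, Q* = 881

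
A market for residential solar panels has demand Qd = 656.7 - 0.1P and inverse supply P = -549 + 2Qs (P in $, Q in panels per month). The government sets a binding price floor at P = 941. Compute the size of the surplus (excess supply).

Surplus = 182.4

Inverting to quantity form: Qs = 274.5 + 0.5P.
With P fixed at 941, quantity demanded is 562.6 and quantity supplied is 745.
Surplus = Qs - Qd = 745 - 562.6 = 182.4.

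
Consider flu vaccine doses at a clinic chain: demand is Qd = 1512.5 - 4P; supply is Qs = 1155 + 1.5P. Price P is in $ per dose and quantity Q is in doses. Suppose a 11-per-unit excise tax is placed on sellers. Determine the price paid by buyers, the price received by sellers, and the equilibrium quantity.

Sellers keep P_s = P_b - 11 per unit, so supply in terms of the buyer price is Qs = 1138.5 + 1.5P_b.
Market clearing requires 1512.5 - 4P_b = 1138.5 + 1.5P_b; hence 374 = 5.5P_b and P_b = 68.
So P_s = 57 and the quantity traded is Q = 1512.5 - 4(68) = 1240.5.

P_b = 68, P_s = 57, Q = 1240.5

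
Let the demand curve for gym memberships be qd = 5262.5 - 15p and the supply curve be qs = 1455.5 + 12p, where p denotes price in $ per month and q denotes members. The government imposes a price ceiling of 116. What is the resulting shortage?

Shortage = 675

At p = 116: qd = 3522.5 and qs = 2847.5.
Shortage = qd - qs = 3522.5 - 2847.5 = 675.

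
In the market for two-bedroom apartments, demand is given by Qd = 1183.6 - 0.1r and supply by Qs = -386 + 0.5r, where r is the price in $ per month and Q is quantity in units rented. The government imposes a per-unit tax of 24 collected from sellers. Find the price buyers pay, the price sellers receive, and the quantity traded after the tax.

The tax drives a wedge r_b - r_s = 24. Substituting r_s = r_b - 24 into supply: Qs = -398 + 0.5r_b.
Market clearing requires 1183.6 - 0.1r_b = -398 + 0.5r_b; hence 1581.6 = 0.6r_b and r_b = 2636.
Then r_s = 2636 - 24 = 2612 and Q = 1183.6 - 0.1(2636) = 920.

r_b = 2636, r_s = 2612, Q = 920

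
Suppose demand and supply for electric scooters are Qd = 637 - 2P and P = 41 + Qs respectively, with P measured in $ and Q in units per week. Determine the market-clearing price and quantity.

P* = 226, Q* = 185

Solving each curve for Q: Qs = -41 + P.
Equating demand and supply, 637 - 2P = -41 + P gives 3P = 678, so P* = 226.
Then Q* = 637 - 2(226) = 185.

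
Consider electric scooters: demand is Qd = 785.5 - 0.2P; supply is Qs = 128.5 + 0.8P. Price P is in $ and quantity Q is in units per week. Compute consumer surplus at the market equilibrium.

Consumer surplus = 1069617.025

At equilibrium Qd = Qs, so 785.5 - 0.2P = 128.5 + 0.8P; collecting terms, 657 = P and P* = 657.
Plugging P* into demand: Q* = 785.5 - 0.2(657) = 654.1.
Demand choke price (Qd = 0): P = 785.5/0.2 = 3927.5. Consumer surplus = ½ × (3927.5 - 657) × 654.1 = 1069617.025.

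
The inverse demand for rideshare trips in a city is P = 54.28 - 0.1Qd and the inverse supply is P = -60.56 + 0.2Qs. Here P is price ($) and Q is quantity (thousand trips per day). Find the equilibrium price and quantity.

P* = 16, Q* = 382.8

Inverting to quantity form: Qd = 542.8 - 10P and Qs = 302.8 + 5P.
At equilibrium Qd = Qs, so 542.8 - 10P = 302.8 + 5P; collecting terms, 240 = 15P and P* = 16.
Plugging P* into demand: Q* = 542.8 - 10(16) = 382.8.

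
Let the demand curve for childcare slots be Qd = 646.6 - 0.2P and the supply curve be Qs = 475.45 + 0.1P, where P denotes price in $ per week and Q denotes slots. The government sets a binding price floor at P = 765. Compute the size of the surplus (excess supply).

With P fixed at 765, quantity demanded is 493.6 and quantity supplied is 551.95.
Surplus = Qs - Qd = 551.95 - 493.6 = 58.35.

Surplus = 58.35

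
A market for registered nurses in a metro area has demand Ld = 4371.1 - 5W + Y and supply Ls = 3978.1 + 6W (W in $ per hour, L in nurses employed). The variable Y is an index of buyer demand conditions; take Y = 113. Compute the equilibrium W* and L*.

W* = 46, L* = 4254.1

With Y = 113, demand is Ld = 4484.1 - 5W.
Set Ld = Ls: 4484.1 - 5W = 3978.1 + 6W, so 506 = 11W and W* = 46.
Plugging W* into demand: L* = 4484.1 - 5(46) = 4254.1.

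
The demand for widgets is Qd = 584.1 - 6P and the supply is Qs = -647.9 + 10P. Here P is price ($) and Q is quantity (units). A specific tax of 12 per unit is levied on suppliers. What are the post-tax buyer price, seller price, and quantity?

P_b = 84.5, P_s = 72.5, Q = 77.1

With a tax of 12 on suppliers, they supply based on the net price P_s = P_b - 12, so Qs = -767.9 + 10P_b.
Market clearing requires 584.1 - 6P_b = -767.9 + 10P_b; hence 1352 = 16P_b and P_b = 84.5.
Then P_s = 84.5 - 12 = 72.5 and Q = 584.1 - 6(84.5) = 77.1.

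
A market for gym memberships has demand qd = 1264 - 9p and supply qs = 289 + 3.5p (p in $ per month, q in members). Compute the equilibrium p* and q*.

p* = 78, q* = 562

At equilibrium qd = qs, so 1264 - 9p = 289 + 3.5p; collecting terms, 975 = 12.5p and p* = 78.
Plugging p* into demand: q* = 1264 - 9(78) = 562.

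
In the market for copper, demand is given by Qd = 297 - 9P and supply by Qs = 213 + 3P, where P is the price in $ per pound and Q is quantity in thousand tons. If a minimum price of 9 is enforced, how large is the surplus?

Evaluating both curves at the floor price 9 gives Qd = 216, Qs = 240.
Surplus = Qs - Qd = 240 - 216 = 24.

Surplus = 24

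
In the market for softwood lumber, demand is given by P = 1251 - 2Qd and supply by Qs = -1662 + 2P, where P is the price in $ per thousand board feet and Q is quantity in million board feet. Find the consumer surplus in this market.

Consumer surplus = 28224

Rewriting in direct form: Qd = 625.5 - 0.5P.
Equating demand and supply, 625.5 - 0.5P = -1662 + 2P gives 2.5P = 2287.5, so P* = 915.
From the demand curve, Q* = 625.5 - 0.5(915) = 168.
Demand choke price (Qd = 0): P = 625.5/0.5 = 1251. Consumer surplus = ½ × (1251 - 915) × 168 = 28224.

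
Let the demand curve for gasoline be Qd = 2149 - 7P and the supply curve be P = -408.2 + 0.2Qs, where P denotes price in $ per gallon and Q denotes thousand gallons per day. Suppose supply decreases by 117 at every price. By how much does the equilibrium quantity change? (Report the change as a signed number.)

Solving each curve for Q: Qs = 2041 + 5P.
Equating demand and supply, 2149 - 7P = 2041 + 5P gives 12P = 108, so P* = 9.
Then Q* = 2149 - 7(9) = 2086.
After the shift, supply is Qs = 1924 + 5P.
Re-solving, 12P = 225 gives P = 18.75 and Q = 2017.75.
ΔQ = 2017.75 - 2086 = -68.25.

ΔQ = -68.25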